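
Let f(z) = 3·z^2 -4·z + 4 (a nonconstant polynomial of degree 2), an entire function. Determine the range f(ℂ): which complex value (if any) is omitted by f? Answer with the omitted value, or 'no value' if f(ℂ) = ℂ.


Little Picard bounds the complement of f(ℂ) to at most one point.
For every w ∈ ℂ, the equation p(z) − w = 0 is a nonconstant polynomial in z and hence has at least one root by the fundamental theorem of algebra. So p is surjective onto ℂ, omitting no value.

Omitted value: no value.


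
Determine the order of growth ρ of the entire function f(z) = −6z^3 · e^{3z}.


M(r) = max_{|z|=r} |-6|·|z|^3·|e^{3z}| = 6·r^3 · e^{3r^1} (the factors attain their maxima compatibly on |z|=r). Then log M(r) = log 6 + 3·log r + 3r^1, dominated by the last term, so log log M(r) ~ 1·log r. The polynomial factor -6z^3 contributes only a log r term and does not affect the order. ρ = 1.
Therefore ρ = 1.

Order ρ = 1.


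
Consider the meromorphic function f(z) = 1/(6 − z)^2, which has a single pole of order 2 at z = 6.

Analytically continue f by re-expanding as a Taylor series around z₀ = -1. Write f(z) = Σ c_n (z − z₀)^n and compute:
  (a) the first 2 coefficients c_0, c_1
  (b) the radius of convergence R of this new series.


Let w = z − z₀, so z = z₀ + w.
Then 6 − z = 6 − (z₀ + w) = (6 − z₀) − w = 7 − w.
f(z) = 1/(7 − w)^2 = (1/(7)^2) · (1 − w/(7))^{−2}.
By the binomial series (1−u)^{−2} = Σ_{n≥0} C(n+1, 1) u^n for |u|<1, with u = w/(7):
  c_n = C(n+1, 1) / (7)^(n+2).
  c_0 = 1/(7)^2 = 1/49.
  c_1 = 2/(7)^3 = 2/343.
The series is valid for |w/d| < 1, i.e. |z − z₀| < |d|.
Radius of convergence: R = |6 − z₀| = |7| = 7 (distance from z₀ to the singularity z = 6).

c_0 = 1/49, c_1 = 2/343; R = 7.


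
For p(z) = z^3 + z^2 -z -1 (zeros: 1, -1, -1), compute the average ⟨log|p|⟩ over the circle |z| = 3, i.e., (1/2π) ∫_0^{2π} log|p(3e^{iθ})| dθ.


Zeros: -1, -1, 1; r = 3.
Inside |z| < r: -1, -1, 1. Outside (|z| ≥ r): ∅.
p(0) = -1, so log|p(0)| = log(1) = 0.0000.
Apply Jensen: I(r) = log|p(0)| + Σ_k log(r/|z_k|), summed over zeros inside |z| < r.
  log(r/|z_k|) for z_k = 1: log(3/1) = 1.0986
  log(r/|z_k|) for z_k = -1: log(3/1) = 1.0986
  log(r/|z_k|) for z_k = -1: log(3/1) = 1.0986
Sum over inside zeros: 3.2958.
I(r) = log|p(0)| + (inside sum) = 0.0000 + 3.2958 = 3.2958.
Closed form (all zeros inside, monic): I(r) = n·log(r) = 3·log(3) = 3.2958. ✓

I(r) ≈ 3.2958.


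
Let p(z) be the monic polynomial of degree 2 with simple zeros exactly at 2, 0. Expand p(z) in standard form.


The polynomial is p(z) = ∏_{α ∈ S} (z − α), where S = {2, 0}.
Expanding the product yields: p(z) = z^2 -2·z.
The resulting polynomial has degree 2 and real coefficients as required.

p(z) = z^2 -2·z.


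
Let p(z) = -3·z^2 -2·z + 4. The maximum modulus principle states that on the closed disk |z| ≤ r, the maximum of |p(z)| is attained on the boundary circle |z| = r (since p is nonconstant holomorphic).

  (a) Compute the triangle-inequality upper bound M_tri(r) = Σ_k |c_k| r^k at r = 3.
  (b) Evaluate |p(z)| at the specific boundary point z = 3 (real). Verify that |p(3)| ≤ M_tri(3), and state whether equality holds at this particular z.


Coefficients: c_0 = 4, c_1 = -2, c_2 = -3. Radius r = 3.
Part (a). Triangle bound: M_tri(r) = Σ_k |c_k| r^k
  = |4|·3^0 + |-2|·3^1 + |-3|·3^2
  = 4 + 6 + 27 = 37.
This bounds M(r) := max_{|z|=r} |p(z)| from above; equality holds iff all terms c_k z^k can be made to align in phase at a single z on |z|=r.
Part (b). At z = 3 (real, on the circle |z| = r):
  p(3) = (4)·3^0 + (-2)·3^1 + (-3)·3^2 = -29.
  |p(3)| = 29.
Check: |p(3)| = 29 ≤ 37 = M_tri(3). ✓ Equality does not hold at z = 3 (the coefficients have mixed signs, so the terms do not all align in phase there).

M_tri(3) = 37; |p(3)| = 29; equality at z=3: no.


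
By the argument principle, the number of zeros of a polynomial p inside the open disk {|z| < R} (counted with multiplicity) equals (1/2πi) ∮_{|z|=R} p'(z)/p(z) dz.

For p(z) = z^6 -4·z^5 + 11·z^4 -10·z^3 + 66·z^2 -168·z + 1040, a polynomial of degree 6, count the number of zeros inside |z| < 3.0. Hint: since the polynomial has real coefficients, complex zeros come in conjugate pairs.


The zeros of p are: (1 + 3i), (1 - 3i), (3 + 2i), (3 - 2i), (-2 + 2i), (-2 - 2i).
Their magnitudes are: 3.162, 3.162, 3.606, 3.606, 2.828, 2.828.
Zeros with |z| < R = 3.0: (-2 + 2i), (-2 - 2i).
Count = 2.
By the argument principle, (1/2πi) ∮_{|z|=R} p'(z)/p(z) dz equals exactly this count.

Number of zeros inside |z| < 3.0: 2.


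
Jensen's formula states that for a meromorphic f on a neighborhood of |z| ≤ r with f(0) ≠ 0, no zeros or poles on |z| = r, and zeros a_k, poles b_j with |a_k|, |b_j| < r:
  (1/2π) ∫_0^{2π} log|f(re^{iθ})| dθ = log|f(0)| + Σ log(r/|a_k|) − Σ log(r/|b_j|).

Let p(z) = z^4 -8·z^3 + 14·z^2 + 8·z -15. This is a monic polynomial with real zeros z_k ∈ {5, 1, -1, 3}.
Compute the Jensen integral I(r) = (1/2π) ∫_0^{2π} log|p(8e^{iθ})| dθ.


Zeros: -1, 1, 3, 5; r = 8.
Inside |z| < r: -1, 1, 3, 5. Outside (|z| ≥ r): ∅.
p(0) = -15, so log|p(0)| = log(15) = 2.7081.
Apply Jensen: I(r) = log|p(0)| + Σ_k log(r/|z_k|), summed over zeros inside |z| < r.
  log(r/|z_k|) for z_k = 5: log(8/5) = 0.4700
  log(r/|z_k|) for z_k = 1: log(8/1) = 2.0794
  log(r/|z_k|) for z_k = -1: log(8/1) = 2.0794
  log(r/|z_k|) for z_k = 3: log(8/3) = 0.9808
Sum over inside zeros: 5.6097.
I(r) = log|p(0)| + (inside sum) = 2.7081 + 5.6097 = 8.3178.
Closed form (all zeros inside, monic): I(r) = n·log(r) = 4·log(8) = 8.3178. ✓

I(r) ≈ 8.3178.


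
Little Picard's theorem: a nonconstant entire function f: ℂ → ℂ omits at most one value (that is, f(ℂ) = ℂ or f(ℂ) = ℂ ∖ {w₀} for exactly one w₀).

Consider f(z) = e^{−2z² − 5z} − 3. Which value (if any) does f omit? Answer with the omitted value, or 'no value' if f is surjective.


Little Picard bounds the complement of f(ℂ) to at most one point.
The exponent g(z) = −2z² − 5z is a nonconstant polynomial, hence surjective onto ℂ. So e^{g(z)} takes every value in {e^w : w ∈ ℂ} = ℂ ∖ {0}. Adding -3 shifts the range to ℂ ∖ {-3}. f omits exactly -3.

Omitted value: -3.


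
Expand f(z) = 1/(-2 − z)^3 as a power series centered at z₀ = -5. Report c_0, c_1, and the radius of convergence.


Let w = z − z₀, so z = z₀ + w.
Then -2 − z = -2 − (z₀ + w) = (-2 − z₀) − w = 3 − w.
f(z) = 1/(3 − w)^3 = (1/(3)^3) · (1 − w/(3))^{−3}.
By the binomial series (1−u)^{−3} = Σ_{n≥0} C(n+2, 2) u^n for |u|<1, with u = w/(3):
  c_n = C(n+2, 2) / (3)^(n+3).
  c_0 = 1/(3)^3 = 1/27.
  c_1 = 3/(3)^4 = 1/27.
The series is valid for |w/d| < 1, i.e. |z − z₀| < |d|.
Radius of convergence: R = |-2 − z₀| = |3| = 3 (distance from z₀ to the singularity z = -2).

c_0 = 1/27, c_1 = 1/27; R = 3.


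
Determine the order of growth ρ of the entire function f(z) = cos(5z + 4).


cos(w) is a linear combination of e^{iw} and e^{−iw} (or e^w, e^{−w} in the hyperbolic case), so |cos(w)| ≤ e^{|w|}. With w = 5z + 4, |w| ≤ 5|z| + 4 = 5r + 4 on |z| = r, giving M(r) ≤ e^{5r + 4}, so ρ ≤ 1. On a suitable ray (z = it for sin/cos; z = t for sinh/cosh, t real → ∞), |cos(5z + 4)| grows like e^{5|t|}/2, so ρ ≥ 1. Hence ρ = 1.
Therefore ρ = 1.

Order ρ = 1.


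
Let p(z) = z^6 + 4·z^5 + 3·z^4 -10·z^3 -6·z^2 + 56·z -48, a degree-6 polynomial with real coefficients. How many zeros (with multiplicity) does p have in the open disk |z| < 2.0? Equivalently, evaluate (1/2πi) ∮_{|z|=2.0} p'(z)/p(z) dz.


The zeros of p are: (1 + 1i), (1 - 1i), 1, (-2 + 2i), (-2 - 2i), -3.
Their magnitudes are: 1.414, 1.414, 1, 2.828, 2.828, 3.
Zeros with |z| < R = 2.0: (1 + 1i), (1 - 1i), 1.
Count = 3.
By the argument principle, (1/2πi) ∮_{|z|=R} p'(z)/p(z) dz equals exactly this count.

Number of zeros inside |z| < 2.0: 3.


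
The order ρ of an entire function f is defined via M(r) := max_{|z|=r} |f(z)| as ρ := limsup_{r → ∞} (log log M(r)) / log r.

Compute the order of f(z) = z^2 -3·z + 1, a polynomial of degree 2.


|f(z)| ≤ Σ|c_k|·r^k = O(r^2) as r → ∞. Polynomial growth is O(e^{r^ε}) for every ε > 0 (since r^2/e^{r^ε} → 0), so ρ ≤ ε for all ε > 0, i.e. ρ = 0. Every nonconstant polynomial has order 0.
Therefore ρ = 0.

Order ρ = 0.


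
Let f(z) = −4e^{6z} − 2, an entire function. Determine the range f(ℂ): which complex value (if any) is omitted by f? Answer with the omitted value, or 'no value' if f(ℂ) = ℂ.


Little Picard bounds the complement of f(ℂ) to at most one point.
e^{6z} is never zero on ℂ, so -4·e^{6z} takes every value in ℂ ∖ {0}. Adding -2 shifts the range to ℂ ∖ {-2}. Thus f omits exactly the value -2.

Omitted value: -2.


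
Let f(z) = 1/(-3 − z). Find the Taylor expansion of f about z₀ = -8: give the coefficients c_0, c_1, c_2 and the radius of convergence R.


Let w = z − z₀, so z = z₀ + w.
Then -3 − z = -3 − (z₀ + w) = (-3 − z₀) − w = 5 − w.
f(z) = 1/(5 − w) = (1/(5)) · 1/(1 − w/(5)) = Σ_{n≥0} w^n / (5)^(n+1).
So c_n = 1/(5)^(n+1):
  c_0 = 1/(5)^1 = 1/5.
  c_1 = 1/(5)^2 = 1/25.
  c_2 = 1/(5)^3 = 1/125.
The series is valid for |w/d| < 1, i.e. |z − z₀| < |d|.
Radius of convergence: R = |-3 − z₀| = |5| = 5 (distance from z₀ to the singularity z = -3).

c_0 = 1/5, c_1 = 1/25, c_2 = 1/125; R = 5.


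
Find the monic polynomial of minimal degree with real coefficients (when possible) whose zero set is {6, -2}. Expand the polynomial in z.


The polynomial is p(z) = ∏_{α ∈ S} (z − α), where S = {6, -2}.
Expanding the product yields: p(z) = z^2 -4·z -12.
The resulting polynomial has degree 2 and real coefficients as required.

p(z) = z^2 -4·z -12.


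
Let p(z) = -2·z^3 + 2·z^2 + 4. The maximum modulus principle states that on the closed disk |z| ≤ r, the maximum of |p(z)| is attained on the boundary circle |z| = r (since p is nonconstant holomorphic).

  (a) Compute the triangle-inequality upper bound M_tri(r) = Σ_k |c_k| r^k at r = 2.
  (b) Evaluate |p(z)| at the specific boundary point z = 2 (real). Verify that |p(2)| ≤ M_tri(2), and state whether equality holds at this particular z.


Coefficients: c_0 = 4, c_1 = 0, c_2 = 2, c_3 = -2. Radius r = 2.
Part (a). Triangle bound: M_tri(r) = Σ_k |c_k| r^k
  = |4|·2^0 + |0|·2^1 + |2|·2^2 + |-2|·2^3
  = 4 + 0 + 8 + 16 = 28.
This bounds M(r) := max_{|z|=r} |p(z)| from above; equality holds iff all terms c_k z^k can be made to align in phase at a single z on |z|=r.
Part (b). At z = 2 (real, on the circle |z| = r):
  p(2) = (4)·2^0 + (0)·2^1 + (2)·2^2 + (-2)·2^3 = -4.
  |p(2)| = 4.
Check: |p(2)| = 4 ≤ 28 = M_tri(2). ✓ Equality does not hold at z = 2 (the coefficients have mixed signs, so the terms do not all align in phase there).

M_tri(2) = 28; |p(2)| = 4; equality at z=2: no.


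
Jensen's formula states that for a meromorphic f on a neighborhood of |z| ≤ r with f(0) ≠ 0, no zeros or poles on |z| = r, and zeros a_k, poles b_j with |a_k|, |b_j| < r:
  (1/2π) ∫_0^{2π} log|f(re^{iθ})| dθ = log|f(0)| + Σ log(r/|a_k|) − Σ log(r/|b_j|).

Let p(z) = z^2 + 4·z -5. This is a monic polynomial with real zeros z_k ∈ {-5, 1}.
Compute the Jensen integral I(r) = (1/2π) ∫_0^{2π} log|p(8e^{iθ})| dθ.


Zeros: -5, 1; r = 8.
Inside |z| < r: -5, 1. Outside (|z| ≥ r): ∅.
p(0) = -5, so log|p(0)| = log(5) = 1.6094.
Apply Jensen: I(r) = log|p(0)| + Σ_k log(r/|z_k|), summed over zeros inside |z| < r.
  log(r/|z_k|) for z_k = -5: log(8/5) = 0.4700
  log(r/|z_k|) for z_k = 1: log(8/1) = 2.0794
Sum over inside zeros: 2.5494.
I(r) = log|p(0)| + (inside sum) = 1.6094 + 2.5494 = 4.1589.
Closed form (all zeros inside, monic): I(r) = n·log(r) = 2·log(8) = 4.1589. ✓

I(r) ≈ 4.1589.


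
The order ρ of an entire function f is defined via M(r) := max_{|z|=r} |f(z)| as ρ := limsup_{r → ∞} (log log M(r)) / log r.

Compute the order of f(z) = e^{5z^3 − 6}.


|e^{5z^3 − 6}| = e^{Re(5·z^3) + -6} ≤ e^{5|z|^3 + -6} = e^{5r^3 + -6} on |z| = r, so ρ ≤ 3. Choosing z on |z|=r so that 5·z^3 is real positive (always possible by picking arg z appropriately) gives |f(z)| = e^{5r^3 + -6}, matching the bound. The additive constant -6 does not affect log log M(r) ~ 3·log r. Hence ρ = 3.
Therefore ρ = 3.

Order ρ = 3.


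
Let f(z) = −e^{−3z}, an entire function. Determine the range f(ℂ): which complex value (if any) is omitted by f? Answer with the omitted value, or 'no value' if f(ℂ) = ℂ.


Little Picard bounds the complement of f(ℂ) to at most one point.
e^{−3z} is never zero on ℂ, so -1·e^{−3z} takes every value in ℂ ∖ {0}. Adding 0 shifts the range to ℂ ∖ {0}. Thus f omits exactly the value 0.

Omitted value: 0.


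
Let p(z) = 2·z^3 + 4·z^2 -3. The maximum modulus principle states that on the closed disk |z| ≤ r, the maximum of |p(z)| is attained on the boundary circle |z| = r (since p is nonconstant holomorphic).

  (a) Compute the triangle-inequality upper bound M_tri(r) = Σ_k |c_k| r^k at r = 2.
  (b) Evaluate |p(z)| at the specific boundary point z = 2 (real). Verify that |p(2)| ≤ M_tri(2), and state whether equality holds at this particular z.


Coefficients: c_0 = -3, c_1 = 0, c_2 = 4, c_3 = 2. Radius r = 2.
Part (a). Triangle bound: M_tri(r) = Σ_k |c_k| r^k
  = |-3|·2^0 + |0|·2^1 + |4|·2^2 + |2|·2^3
  = 3 + 0 + 16 + 16 = 35.
This bounds M(r) := max_{|z|=r} |p(z)| from above; equality holds iff all terms c_k z^k can be made to align in phase at a single z on |z|=r.
Part (b). At z = 2 (real, on the circle |z| = r):
  p(2) = (-3)·2^0 + (0)·2^1 + (4)·2^2 + (2)·2^3 = 29.
  |p(2)| = 29.
Check: |p(2)| = 29 ≤ 35 = M_tri(2). ✓ Equality does not hold at z = 2 (the coefficients have mixed signs, so the terms do not all align in phase there).

M_tri(2) = 35; |p(2)| = 29; equality at z=2: no.


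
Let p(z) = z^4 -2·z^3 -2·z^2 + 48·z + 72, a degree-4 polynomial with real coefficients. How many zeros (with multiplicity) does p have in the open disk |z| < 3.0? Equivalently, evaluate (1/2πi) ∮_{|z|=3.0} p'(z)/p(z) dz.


The zeros of p are: -2, (3 + 3i), (3 - 3i), -2.
Their magnitudes are: 2, 4.243, 4.243, 2.
Zeros with |z| < R = 3.0: -2, -2.
Count = 2.
By the argument principle, (1/2πi) ∮_{|z|=R} p'(z)/p(z) dz equals exactly this count.

Number of zeros inside |z| < 3.0: 2.


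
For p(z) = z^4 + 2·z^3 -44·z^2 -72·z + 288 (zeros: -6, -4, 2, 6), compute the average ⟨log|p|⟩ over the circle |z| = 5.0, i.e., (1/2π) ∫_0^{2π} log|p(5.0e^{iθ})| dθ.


Zeros: -6, -4, 2, 6; r = 5.0.
Inside |z| < r: -4, 2. Outside (|z| ≥ r): -6, 6.
p(0) = 288, so log|p(0)| = log(288) = 5.6630.
Apply Jensen: I(r) = log|p(0)| + Σ_k log(r/|z_k|), summed over zeros inside |z| < r.
  log(r/|z_k|) for z_k = -4: log(5.0/4) = 0.2231
  log(r/|z_k|) for z_k = 2: log(5.0/2) = 0.9163
  Outside zeros (-6, 6) contribute nothing to the Jensen sum.
Sum over inside zeros: 1.1394.
I(r) = log|p(0)| + (inside sum) = 5.6630 + 1.1394 = 6.8024.
Note: since some zeros are outside |z| ≤ r, the simplified n·log(r) form does NOT apply — only the inside zeros contribute.

I(r) ≈ 6.8024.


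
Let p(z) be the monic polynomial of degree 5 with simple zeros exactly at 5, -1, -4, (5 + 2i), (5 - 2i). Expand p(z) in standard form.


The polynomial is p(z) = ∏_{α ∈ S} (z − α), where S = {5, -1, -4, (5 + 2i), (5 - 2i)}.
Expanding the product yields: p(z) = z^5 -10·z^4 + 8·z^3 + 190·z^2 -409·z -580.
Note conjugate pairs combine to real quadratics: (z − (5+2i))(z − (5−2i)) = z² − 10z + 29.
The resulting polynomial has degree 5 and real coefficients as required.

p(z) = z^5 -10·z^4 + 8·z^3 + 190·z^2 -409·z -580.


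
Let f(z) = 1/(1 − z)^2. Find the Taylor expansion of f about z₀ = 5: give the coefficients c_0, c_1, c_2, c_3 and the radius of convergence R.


Let w = z − z₀, so z = z₀ + w.
Then 1 − z = 1 − (z₀ + w) = (1 − z₀) − w = -4 − w.
f(z) = 1/(-4 − w)^2 = (1/(-4)^2) · (1 − w/(-4))^{−2}.
By the binomial series (1−u)^{−2} = Σ_{n≥0} C(n+1, 1) u^n for |u|<1, with u = w/(-4):
  c_n = C(n+1, 1) / (-4)^(n+2).
  c_0 = 1/(-4)^2 = 1/16.
  c_1 = 2/(-4)^3 = -1/32.
  c_2 = 3/(-4)^4 = 3/256.
  c_3 = 4/(-4)^5 = -1/256.
The series is valid for |w/d| < 1, i.e. |z − z₀| < |d|.
Radius of convergence: R = |1 − z₀| = |-4| = 4 (distance from z₀ to the singularity z = 1).

c_0 = 1/16, c_1 = -1/32, c_2 = 3/256, c_3 = -1/256; R = 4.


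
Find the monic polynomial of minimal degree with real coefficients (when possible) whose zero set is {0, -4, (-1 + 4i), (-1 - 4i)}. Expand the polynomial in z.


The polynomial is p(z) = ∏_{α ∈ S} (z − α), where S = {0, -4, (-1 + 4i), (-1 - 4i)}.
Expanding the product yields: p(z) = z^4 + 6·z^3 + 25·z^2 + 68·z.
Note conjugate pairs combine to real quadratics: (z − (-1+4i))(z − (-1−4i)) = z² + 2z + 17.
The resulting polynomial has degree 4 and real coefficients as required.

p(z) = z^4 + 6·z^3 + 25·z^2 + 68·z.


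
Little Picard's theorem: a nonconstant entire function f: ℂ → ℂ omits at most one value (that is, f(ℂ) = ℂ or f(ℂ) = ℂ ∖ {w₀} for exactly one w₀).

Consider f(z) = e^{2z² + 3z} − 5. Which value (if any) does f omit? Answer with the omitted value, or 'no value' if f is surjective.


Little Picard bounds the complement of f(ℂ) to at most one point.
The exponent g(z) = 2z² + 3z is a nonconstant polynomial, hence surjective onto ℂ. So e^{g(z)} takes every value in {e^w : w ∈ ℂ} = ℂ ∖ {0}. Adding -5 shifts the range to ℂ ∖ {-5}. f omits exactly -5.

Omitted value: -5.


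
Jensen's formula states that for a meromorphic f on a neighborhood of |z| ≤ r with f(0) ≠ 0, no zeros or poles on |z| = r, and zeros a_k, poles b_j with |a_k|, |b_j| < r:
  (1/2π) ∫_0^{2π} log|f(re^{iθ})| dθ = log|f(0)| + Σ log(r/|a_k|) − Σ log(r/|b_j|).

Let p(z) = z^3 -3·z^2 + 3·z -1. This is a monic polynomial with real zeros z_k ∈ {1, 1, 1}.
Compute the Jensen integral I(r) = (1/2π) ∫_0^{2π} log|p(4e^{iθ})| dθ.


Zeros: 1, 1, 1; r = 4.
Inside |z| < r: 1, 1, 1. Outside (|z| ≥ r): ∅.
p(0) = -1, so log|p(0)| = log(1) = 0.0000.
Apply Jensen: I(r) = log|p(0)| + Σ_k log(r/|z_k|), summed over zeros inside |z| < r.
  log(r/|z_k|) for z_k = 1: log(4/1) = 1.3863
  log(r/|z_k|) for z_k = 1: log(4/1) = 1.3863
  log(r/|z_k|) for z_k = 1: log(4/1) = 1.3863
Sum over inside zeros: 4.1589.
I(r) = log|p(0)| + (inside sum) = 0.0000 + 4.1589 = 4.1589.
Closed form (all zeros inside, monic): I(r) = n·log(r) = 3·log(4) = 4.1589. ✓

I(r) ≈ 4.1589.


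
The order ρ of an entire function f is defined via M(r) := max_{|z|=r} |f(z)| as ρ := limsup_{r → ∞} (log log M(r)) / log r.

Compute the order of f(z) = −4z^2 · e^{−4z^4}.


M(r) = max_{|z|=r} |-4|·|z|^2·|e^{−4z^4}| = 4·r^2 · e^{4r^4} (the factors attain their maxima compatibly on |z|=r). Then log M(r) = log 4 + 2·log r + 4r^4, dominated by the last term, so log log M(r) ~ 4·log r. The polynomial factor -4z^2 contributes only a log r term and does not affect the order. ρ = 4.
Therefore ρ = 4.

Order ρ = 4.


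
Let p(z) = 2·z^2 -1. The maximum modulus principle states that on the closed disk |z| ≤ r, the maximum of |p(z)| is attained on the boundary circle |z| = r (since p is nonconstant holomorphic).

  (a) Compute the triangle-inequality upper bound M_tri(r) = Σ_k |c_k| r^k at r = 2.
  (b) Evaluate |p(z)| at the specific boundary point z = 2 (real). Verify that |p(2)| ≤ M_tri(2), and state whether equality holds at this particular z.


Coefficients: c_0 = -1, c_1 = 0, c_2 = 2. Radius r = 2.
Part (a). Triangle bound: M_tri(r) = Σ_k |c_k| r^k
  = |-1|·2^0 + |0|·2^1 + |2|·2^2
  = 1 + 0 + 8 = 9.
This bounds M(r) := max_{|z|=r} |p(z)| from above; equality holds iff all terms c_k z^k can be made to align in phase at a single z on |z|=r.
Part (b). At z = 2 (real, on the circle |z| = r):
  p(2) = (-1)·2^0 + (0)·2^1 + (2)·2^2 = 7.
  |p(2)| = 7.
Check: |p(2)| = 7 ≤ 9 = M_tri(2). ✓ Equality does not hold at z = 2 (the coefficients have mixed signs, so the terms do not all align in phase there).

M_tri(2) = 9; |p(2)| = 7; equality at z=2: no.


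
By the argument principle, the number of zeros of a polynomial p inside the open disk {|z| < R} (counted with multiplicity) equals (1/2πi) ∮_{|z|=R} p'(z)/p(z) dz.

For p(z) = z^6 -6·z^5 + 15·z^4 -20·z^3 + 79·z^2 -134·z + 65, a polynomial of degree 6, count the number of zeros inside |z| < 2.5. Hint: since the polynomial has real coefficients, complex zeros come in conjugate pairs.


The zeros of p are: 1, (-1 + 2i), (-1 - 2i), (3 + 2i), (3 - 2i), 1.
Their magnitudes are: 1, 2.236, 2.236, 3.606, 3.606, 1.
Zeros with |z| < R = 2.5: 1, (-1 + 2i), (-1 - 2i), 1.
Count = 4.
By the argument principle, (1/2πi) ∮_{|z|=R} p'(z)/p(z) dz equals exactly this count.

Number of zeros inside |z| < 2.5: 4.


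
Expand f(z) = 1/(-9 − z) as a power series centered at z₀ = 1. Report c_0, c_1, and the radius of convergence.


Let w = z − z₀, so z = z₀ + w.
Then -9 − z = -9 − (z₀ + w) = (-9 − z₀) − w = -10 − w.
f(z) = 1/(-10 − w) = (1/(-10)) · 1/(1 − w/(-10)) = Σ_{n≥0} w^n / (-10)^(n+1).
So c_n = 1/(-10)^(n+1):
  c_0 = 1/(-10)^1 = -1/10.
  c_1 = 1/(-10)^2 = 1/100.
The series is valid for |w/d| < 1, i.e. |z − z₀| < |d|.
Radius of convergence: R = |-9 − z₀| = |-10| = 10 (distance from z₀ to the singularity z = -9).

c_0 = -1/10, c_1 = 1/100; R = 10.


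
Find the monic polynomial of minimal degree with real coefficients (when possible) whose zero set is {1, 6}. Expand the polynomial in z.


The polynomial is p(z) = ∏_{α ∈ S} (z − α), where S = {1, 6}.
Expanding the product yields: p(z) = z^2 -7·z + 6.
The resulting polynomial has degree 2 and real coefficients as required.

p(z) = z^2 -7·z + 6.


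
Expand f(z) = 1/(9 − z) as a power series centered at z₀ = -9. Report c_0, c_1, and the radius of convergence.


Let w = z − z₀, so z = z₀ + w.
Then 9 − z = 9 − (z₀ + w) = (9 − z₀) − w = 18 − w.
f(z) = 1/(18 − w) = (1/(18)) · 1/(1 − w/(18)) = Σ_{n≥0} w^n / (18)^(n+1).
So c_n = 1/(18)^(n+1):
  c_0 = 1/(18)^1 = 1/18.
  c_1 = 1/(18)^2 = 1/324.
The series is valid for |w/d| < 1, i.e. |z − z₀| < |d|.
Radius of convergence: R = |9 − z₀| = |18| = 18 (distance from z₀ to the singularity z = 9).

c_0 = 1/18, c_1 = 1/324; R = 18.


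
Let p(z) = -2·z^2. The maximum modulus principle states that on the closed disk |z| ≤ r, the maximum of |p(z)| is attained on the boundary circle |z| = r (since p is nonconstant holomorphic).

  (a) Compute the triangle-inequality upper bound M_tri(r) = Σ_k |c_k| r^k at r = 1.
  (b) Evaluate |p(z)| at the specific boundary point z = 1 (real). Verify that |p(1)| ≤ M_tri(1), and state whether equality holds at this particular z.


Coefficients: c_0 = 0, c_1 = 0, c_2 = -2. Radius r = 1.
Part (a). Triangle bound: M_tri(r) = Σ_k |c_k| r^k
  = |0|·1^0 + |0|·1^1 + |-2|·1^2
  = 0 + 0 + 2 = 2.
This bounds M(r) := max_{|z|=r} |p(z)| from above; equality holds iff all terms c_k z^k can be made to align in phase at a single z on |z|=r.
Part (b). At z = 1 (real, on the circle |z| = r):
  p(1) = (0)·1^0 + (0)·1^1 + (-2)·1^2 = -2.
  |p(1)| = 2.
Since all nonzero coefficients share the same sign, |p(1)| = 2 = M_tri(1); the triangle bound is attained at z = 1, so in fact M(r) = 2.

M_tri(1) = 2; |p(1)| = 2; equality at z=1: yes.


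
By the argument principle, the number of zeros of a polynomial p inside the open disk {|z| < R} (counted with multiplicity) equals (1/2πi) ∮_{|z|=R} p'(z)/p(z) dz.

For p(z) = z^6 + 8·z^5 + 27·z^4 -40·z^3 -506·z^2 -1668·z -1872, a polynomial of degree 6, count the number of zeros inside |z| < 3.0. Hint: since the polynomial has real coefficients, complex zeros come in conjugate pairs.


The zeros of p are: -2, (-2 + 3i), (-2 - 3i), (-3 + 3i), (-3 - 3i), 4.
Their magnitudes are: 2, 3.606, 3.606, 4.243, 4.243, 4.
Zeros with |z| < R = 3.0: -2.
Count = 1.
By the argument principle, (1/2πi) ∮_{|z|=R} p'(z)/p(z) dz equals exactly this count.

Number of zeros inside |z| < 3.0: 1.


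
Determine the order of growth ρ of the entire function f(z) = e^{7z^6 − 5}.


|e^{7z^6 − 5}| = e^{Re(7·z^6) + -5} ≤ e^{7|z|^6 + -5} = e^{7r^6 + -5} on |z| = r, so ρ ≤ 6. Choosing z on |z|=r so that 7·z^6 is real positive (always possible by picking arg z appropriately) gives |f(z)| = e^{7r^6 + -5}, matching the bound. The additive constant -5 does not affect log log M(r) ~ 6·log r. Hence ρ = 6.
Therefore ρ = 6.

Order ρ = 6.


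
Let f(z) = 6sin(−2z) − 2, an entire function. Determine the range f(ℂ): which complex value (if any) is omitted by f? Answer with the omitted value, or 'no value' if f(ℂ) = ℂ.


Little Picard bounds the complement of f(ℂ) to at most one point.
sin is entire and surjective onto ℂ: for every w ∈ ℂ, sin(ζ) = w has a solution ζ ∈ ℂ (e.g., via the complex inverse arcsin). With ζ = −2z this gives z = ζ/(-2). Then 6·sin(−2z) takes every value in 6·ℂ = ℂ, and adding -2 is a bijection of ℂ. So f is surjective and omits no value. (Note: only on the real line is sin bounded by [−1, 1].)

Omitted value: no value.


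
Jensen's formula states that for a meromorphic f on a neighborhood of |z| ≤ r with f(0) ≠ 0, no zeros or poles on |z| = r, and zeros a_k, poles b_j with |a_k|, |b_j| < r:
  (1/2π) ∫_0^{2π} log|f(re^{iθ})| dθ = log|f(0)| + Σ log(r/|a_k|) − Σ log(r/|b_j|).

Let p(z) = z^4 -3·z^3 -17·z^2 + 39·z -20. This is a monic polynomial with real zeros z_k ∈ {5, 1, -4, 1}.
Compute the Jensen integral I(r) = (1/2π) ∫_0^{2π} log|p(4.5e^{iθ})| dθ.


Zeros: -4, 1, 1, 5; r = 4.5.
Inside |z| < r: -4, 1, 1. Outside (|z| ≥ r): 5.
p(0) = -20, so log|p(0)| = log(20) = 2.9957.
Apply Jensen: I(r) = log|p(0)| + Σ_k log(r/|z_k|), summed over zeros inside |z| < r.
  log(r/|z_k|) for z_k = 1: log(4.5/1) = 1.5041
  log(r/|z_k|) for z_k = -4: log(4.5/4) = 0.1178
  log(r/|z_k|) for z_k = 1: log(4.5/1) = 1.5041
  Outside zeros (5) contribute nothing to the Jensen sum.
Sum over inside zeros: 3.1259.
I(r) = log|p(0)| + (inside sum) = 2.9957 + 3.1259 = 6.1217.
Note: since some zeros are outside |z| ≤ r, the simplified n·log(r) form does NOT apply — only the inside zeros contribute.

I(r) ≈ 6.1217.


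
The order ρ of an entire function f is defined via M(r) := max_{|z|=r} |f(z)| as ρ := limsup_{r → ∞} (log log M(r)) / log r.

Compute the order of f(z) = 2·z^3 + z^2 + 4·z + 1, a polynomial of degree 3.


|f(z)| ≤ Σ|c_k|·r^k = O(r^3) as r → ∞. Polynomial growth is O(e^{r^ε}) for every ε > 0 (since r^3/e^{r^ε} → 0), so ρ ≤ ε for all ε > 0, i.e. ρ = 0. Every nonconstant polynomial has order 0.
Therefore ρ = 0.

Order ρ = 0.


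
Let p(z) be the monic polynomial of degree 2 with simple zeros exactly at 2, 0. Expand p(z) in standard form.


The polynomial is p(z) = ∏_{α ∈ S} (z − α), where S = {2, 0}.
Expanding the product yields: p(z) = z^2 -2·z.
The resulting polynomial has degree 2 and real coefficients as required.

p(z) = z^2 -2·z.


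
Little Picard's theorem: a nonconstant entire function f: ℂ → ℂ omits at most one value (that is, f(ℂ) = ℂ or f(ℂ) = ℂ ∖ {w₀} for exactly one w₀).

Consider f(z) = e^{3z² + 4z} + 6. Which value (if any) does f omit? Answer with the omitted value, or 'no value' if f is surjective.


Little Picard bounds the complement of f(ℂ) to at most one point.
The exponent g(z) = 3z² + 4z is a nonconstant polynomial, hence surjective onto ℂ. So e^{g(z)} takes every value in {e^w : w ∈ ℂ} = ℂ ∖ {0}. Adding 6 shifts the range to ℂ ∖ {6}. f omits exactly 6.

Omitted value: 6.


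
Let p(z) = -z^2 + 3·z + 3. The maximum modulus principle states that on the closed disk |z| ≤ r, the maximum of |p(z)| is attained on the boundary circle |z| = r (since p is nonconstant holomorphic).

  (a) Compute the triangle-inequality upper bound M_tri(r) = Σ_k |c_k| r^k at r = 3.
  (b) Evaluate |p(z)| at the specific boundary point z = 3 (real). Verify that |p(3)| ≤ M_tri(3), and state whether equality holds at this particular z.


Coefficients: c_0 = 3, c_1 = 3, c_2 = -1. Radius r = 3.
Part (a). Triangle bound: M_tri(r) = Σ_k |c_k| r^k
  = |3|·3^0 + |3|·3^1 + |-1|·3^2
  = 3 + 9 + 9 = 21.
This bounds M(r) := max_{|z|=r} |p(z)| from above; equality holds iff all terms c_k z^k can be made to align in phase at a single z on |z|=r.
Part (b). At z = 3 (real, on the circle |z| = r):
  p(3) = (3)·3^0 + (3)·3^1 + (-1)·3^2 = 3.
  |p(3)| = 3.
Check: |p(3)| = 3 ≤ 21 = M_tri(3). ✓ Equality does not hold at z = 3 (the coefficients have mixed signs, so the terms do not all align in phase there).

M_tri(3) = 21; |p(3)| = 3; equality at z=3: no.


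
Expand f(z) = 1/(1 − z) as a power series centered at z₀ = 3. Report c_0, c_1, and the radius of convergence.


Let w = z − z₀, so z = z₀ + w.
Then 1 − z = 1 − (z₀ + w) = (1 − z₀) − w = -2 − w.
f(z) = 1/(-2 − w) = (1/(-2)) · 1/(1 − w/(-2)) = Σ_{n≥0} w^n / (-2)^(n+1).
So c_n = 1/(-2)^(n+1):
  c_0 = 1/(-2)^1 = -1/2.
  c_1 = 1/(-2)^2 = 1/4.
The series is valid for |w/d| < 1, i.e. |z − z₀| < |d|.
Radius of convergence: R = |1 − z₀| = |-2| = 2 (distance from z₀ to the singularity z = 1).

c_0 = -1/2, c_1 = 1/4; R = 2.


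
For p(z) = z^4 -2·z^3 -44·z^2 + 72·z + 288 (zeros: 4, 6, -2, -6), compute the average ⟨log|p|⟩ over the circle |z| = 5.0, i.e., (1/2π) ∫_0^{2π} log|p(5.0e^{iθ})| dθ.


Zeros: -6, -2, 4, 6; r = 5.0.
Inside |z| < r: -2, 4. Outside (|z| ≥ r): -6, 6.
p(0) = 288, so log|p(0)| = log(288) = 5.6630.
Apply Jensen: I(r) = log|p(0)| + Σ_k log(r/|z_k|), summed over zeros inside |z| < r.
  log(r/|z_k|) for z_k = 4: log(5.0/4) = 0.2231
  log(r/|z_k|) for z_k = -2: log(5.0/2) = 0.9163
  Outside zeros (-6, 6) contribute nothing to the Jensen sum.
Sum over inside zeros: 1.1394.
I(r) = log|p(0)| + (inside sum) = 5.6630 + 1.1394 = 6.8024.
Note: since some zeros are outside |z| ≤ r, the simplified n·log(r) form does NOT apply — only the inside zeros contribute.

I(r) ≈ 6.8024.


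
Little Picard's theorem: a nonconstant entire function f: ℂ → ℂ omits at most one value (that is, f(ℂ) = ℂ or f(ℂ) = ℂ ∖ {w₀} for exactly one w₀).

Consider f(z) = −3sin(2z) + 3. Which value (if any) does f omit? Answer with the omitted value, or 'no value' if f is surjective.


Little Picard bounds the complement of f(ℂ) to at most one point.
sin is entire and surjective onto ℂ: for every w ∈ ℂ, sin(ζ) = w has a solution ζ ∈ ℂ (e.g., via the complex inverse arcsin). With ζ = 2z this gives z = ζ/(2). Then -3·sin(2z) takes every value in -3·ℂ = ℂ, and adding 3 is a bijection of ℂ. So f is surjective and omits no value. (Note: only on the real line is sin bounded by [−1, 1].)

Omitted value: no value.


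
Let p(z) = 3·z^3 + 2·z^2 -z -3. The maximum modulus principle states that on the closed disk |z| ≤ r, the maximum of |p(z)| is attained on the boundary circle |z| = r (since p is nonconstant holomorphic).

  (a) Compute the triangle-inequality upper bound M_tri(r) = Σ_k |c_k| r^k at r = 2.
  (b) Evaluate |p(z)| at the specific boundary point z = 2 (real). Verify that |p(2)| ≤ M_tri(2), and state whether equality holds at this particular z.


Coefficients: c_0 = -3, c_1 = -1, c_2 = 2, c_3 = 3. Radius r = 2.
Part (a). Triangle bound: M_tri(r) = Σ_k |c_k| r^k
  = |-3|·2^0 + |-1|·2^1 + |2|·2^2 + |3|·2^3
  = 3 + 2 + 8 + 24 = 37.
This bounds M(r) := max_{|z|=r} |p(z)| from above; equality holds iff all terms c_k z^k can be made to align in phase at a single z on |z|=r.
Part (b). At z = 2 (real, on the circle |z| = r):
  p(2) = (-3)·2^0 + (-1)·2^1 + (2)·2^2 + (3)·2^3 = 27.
  |p(2)| = 27.
Check: |p(2)| = 27 ≤ 37 = M_tri(2). ✓ Equality does not hold at z = 2 (the coefficients have mixed signs, so the terms do not all align in phase there).

M_tri(2) = 37; |p(2)| = 27; equality at z=2: no.


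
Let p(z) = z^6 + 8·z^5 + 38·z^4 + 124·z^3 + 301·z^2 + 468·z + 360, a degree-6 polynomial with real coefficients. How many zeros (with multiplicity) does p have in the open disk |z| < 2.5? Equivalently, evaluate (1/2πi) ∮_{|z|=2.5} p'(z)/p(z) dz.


The zeros of p are: (0 + 3i), (0 - 3i), (-2 + 1i), (-2 - 1i), (-2 + 2i), (-2 - 2i).
Their magnitudes are: 3, 3, 2.236, 2.236, 2.828, 2.828.
Zeros with |z| < R = 2.5: (-2 + 1i), (-2 - 1i).
Count = 2.
By the argument principle, (1/2πi) ∮_{|z|=R} p'(z)/p(z) dz equals exactly this count.

Number of zeros inside |z| < 2.5: 2.


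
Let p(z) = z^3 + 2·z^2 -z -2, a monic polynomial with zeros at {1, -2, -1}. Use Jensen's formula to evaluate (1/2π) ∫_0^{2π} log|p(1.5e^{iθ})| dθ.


Zeros: -2, -1, 1; r = 1.5.
Inside |z| < r: -1, 1. Outside (|z| ≥ r): -2.
p(0) = -2, so log|p(0)| = log(2) = 0.6931.
Apply Jensen: I(r) = log|p(0)| + Σ_k log(r/|z_k|), summed over zeros inside |z| < r.
  log(r/|z_k|) for z_k = 1: log(1.5/1) = 0.4055
  log(r/|z_k|) for z_k = -1: log(1.5/1) = 0.4055
  Outside zeros (-2) contribute nothing to the Jensen sum.
Sum over inside zeros: 0.8109.
I(r) = log|p(0)| + (inside sum) = 0.6931 + 0.8109 = 1.5041.
Note: since some zeros are outside |z| ≤ r, the simplified n·log(r) form does NOT apply — only the inside zeros contribute.

I(r) ≈ 1.5041.


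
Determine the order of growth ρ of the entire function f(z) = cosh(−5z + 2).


cosh(w) is a linear combination of e^{iw} and e^{−iw} (or e^w, e^{−w} in the hyperbolic case), so |cosh(w)| ≤ e^{|w|}. With w = −5z + 2, |w| ≤ 5|z| + 2 = 5r + 2 on |z| = r, giving M(r) ≤ e^{5r + 2}, so ρ ≤ 1. On a suitable ray (z = it for sin/cos; z = t for sinh/cosh, t real → ∞), |cosh(−5z + 2)| grows like e^{5|t|}/2, so ρ ≥ 1. Hence ρ = 1.
Therefore ρ = 1.

Order ρ = 1.


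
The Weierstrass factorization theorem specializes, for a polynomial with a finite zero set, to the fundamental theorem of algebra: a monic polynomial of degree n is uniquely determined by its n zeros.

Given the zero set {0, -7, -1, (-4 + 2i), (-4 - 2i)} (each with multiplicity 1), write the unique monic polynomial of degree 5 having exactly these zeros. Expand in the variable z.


The polynomial is p(z) = ∏_{α ∈ S} (z − α), where S = {0, -7, -1, (-4 + 2i), (-4 - 2i)}.
Expanding the product yields: p(z) = z^5 + 16·z^4 + 91·z^3 + 216·z^2 + 140·z.
Note conjugate pairs combine to real quadratics: (z − (-4+2i))(z − (-4−2i)) = z² + 8z + 20.
The resulting polynomial has degree 5 and real coefficients as required.

p(z) = z^5 + 16·z^4 + 91·z^3 + 216·z^2 + 140·z.


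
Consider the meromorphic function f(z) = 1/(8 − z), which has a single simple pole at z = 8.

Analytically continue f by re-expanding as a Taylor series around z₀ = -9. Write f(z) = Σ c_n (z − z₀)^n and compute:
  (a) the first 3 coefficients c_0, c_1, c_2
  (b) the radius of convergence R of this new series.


Let w = z − z₀, so z = z₀ + w.
Then 8 − z = 8 − (z₀ + w) = (8 − z₀) − w = 17 − w.
f(z) = 1/(17 − w) = (1/(17)) · 1/(1 − w/(17)) = Σ_{n≥0} w^n / (17)^(n+1).
So c_n = 1/(17)^(n+1):
  c_0 = 1/(17)^1 = 1/17.
  c_1 = 1/(17)^2 = 1/289.
  c_2 = 1/(17)^3 = 1/4913.
The series is valid for |w/d| < 1, i.e. |z − z₀| < |d|.
Radius of convergence: R = |8 − z₀| = |17| = 17 (distance from z₀ to the singularity z = 8).

c_0 = 1/17, c_1 = 1/289, c_2 = 1/4913; R = 17.


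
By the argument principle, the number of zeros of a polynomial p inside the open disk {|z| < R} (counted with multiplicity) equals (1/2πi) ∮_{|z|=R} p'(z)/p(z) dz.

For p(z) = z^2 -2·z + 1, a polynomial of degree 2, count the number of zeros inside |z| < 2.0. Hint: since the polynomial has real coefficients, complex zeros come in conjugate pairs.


The zeros of p are: 1, 1.
Their magnitudes are: 1, 1.
Zeros with |z| < R = 2.0: 1, 1.
Count = 2.
By the argument principle, (1/2πi) ∮_{|z|=R} p'(z)/p(z) dz equals exactly this count.

Number of zeros inside |z| < 2.0: 2.


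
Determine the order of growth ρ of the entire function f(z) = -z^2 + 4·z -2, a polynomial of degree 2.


|f(z)| ≤ Σ|c_k|·r^k = O(r^2) as r → ∞. Polynomial growth is O(e^{r^ε}) for every ε > 0 (since r^2/e^{r^ε} → 0), so ρ ≤ ε for all ε > 0, i.e. ρ = 0. Every nonconstant polynomial has order 0.
Therefore ρ = 0.

Order ρ = 0.


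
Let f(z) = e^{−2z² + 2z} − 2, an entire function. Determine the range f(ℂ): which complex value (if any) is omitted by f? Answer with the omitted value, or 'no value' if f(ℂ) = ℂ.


Little Picard bounds the complement of f(ℂ) to at most one point.
The exponent g(z) = −2z² + 2z is a nonconstant polynomial, hence surjective onto ℂ. So e^{g(z)} takes every value in {e^w : w ∈ ℂ} = ℂ ∖ {0}. Adding -2 shifts the range to ℂ ∖ {-2}. f omits exactly -2.

Omitted value: -2.


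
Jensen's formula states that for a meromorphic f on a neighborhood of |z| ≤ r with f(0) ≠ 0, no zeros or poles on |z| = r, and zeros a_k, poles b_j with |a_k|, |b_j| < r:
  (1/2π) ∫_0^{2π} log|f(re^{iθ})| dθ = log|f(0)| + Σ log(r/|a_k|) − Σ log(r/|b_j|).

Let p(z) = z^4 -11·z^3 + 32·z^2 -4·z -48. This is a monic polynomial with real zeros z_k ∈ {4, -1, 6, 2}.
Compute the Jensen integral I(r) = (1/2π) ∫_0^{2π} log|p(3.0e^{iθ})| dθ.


Zeros: -1, 2, 4, 6; r = 3.0.
Inside |z| < r: -1, 2. Outside (|z| ≥ r): 4, 6.
p(0) = -48, so log|p(0)| = log(48) = 3.8712.
Apply Jensen: I(r) = log|p(0)| + Σ_k log(r/|z_k|), summed over zeros inside |z| < r.
  log(r/|z_k|) for z_k = -1: log(3.0/1) = 1.0986
  log(r/|z_k|) for z_k = 2: log(3.0/2) = 0.4055
  Outside zeros (4, 6) contribute nothing to the Jensen sum.
Sum over inside zeros: 1.5041.
I(r) = log|p(0)| + (inside sum) = 3.8712 + 1.5041 = 5.3753.
Note: since some zeros are outside |z| ≤ r, the simplified n·log(r) form does NOT apply — only the inside zeros contribute.

I(r) ≈ 5.3753.


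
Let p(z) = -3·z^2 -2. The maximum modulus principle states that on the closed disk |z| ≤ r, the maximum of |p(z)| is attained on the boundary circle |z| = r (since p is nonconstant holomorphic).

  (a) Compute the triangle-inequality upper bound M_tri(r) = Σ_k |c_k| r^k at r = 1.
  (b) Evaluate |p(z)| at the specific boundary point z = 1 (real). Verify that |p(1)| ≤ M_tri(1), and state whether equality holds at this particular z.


Coefficients: c_0 = -2, c_1 = 0, c_2 = -3. Radius r = 1.
Part (a). Triangle bound: M_tri(r) = Σ_k |c_k| r^k
  = |-2|·1^0 + |0|·1^1 + |-3|·1^2
  = 2 + 0 + 3 = 5.
This bounds M(r) := max_{|z|=r} |p(z)| from above; equality holds iff all terms c_k z^k can be made to align in phase at a single z on |z|=r.
Part (b). At z = 1 (real, on the circle |z| = r):
  p(1) = (-2)·1^0 + (0)·1^1 + (-3)·1^2 = -5.
  |p(1)| = 5.
Since all nonzero coefficients share the same sign, |p(1)| = 5 = M_tri(1); the triangle bound is attained at z = 1, so in fact M(r) = 5.

M_tri(1) = 5; |p(1)| = 5; equality at z=1: yes.


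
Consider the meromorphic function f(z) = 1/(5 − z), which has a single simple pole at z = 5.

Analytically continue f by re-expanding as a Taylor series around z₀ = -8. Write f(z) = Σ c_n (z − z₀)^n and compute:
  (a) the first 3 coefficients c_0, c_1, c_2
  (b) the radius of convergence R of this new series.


Let w = z − z₀, so z = z₀ + w.
Then 5 − z = 5 − (z₀ + w) = (5 − z₀) − w = 13 − w.
f(z) = 1/(13 − w) = (1/(13)) · 1/(1 − w/(13)) = Σ_{n≥0} w^n / (13)^(n+1).
So c_n = 1/(13)^(n+1):
  c_0 = 1/(13)^1 = 1/13.
  c_1 = 1/(13)^2 = 1/169.
  c_2 = 1/(13)^3 = 1/2197.
The series is valid for |w/d| < 1, i.e. |z − z₀| < |d|.
Radius of convergence: R = |5 − z₀| = |13| = 13 (distance from z₀ to the singularity z = 5).

c_0 = 1/13, c_1 = 1/169, c_2 = 1/2197; R = 13.


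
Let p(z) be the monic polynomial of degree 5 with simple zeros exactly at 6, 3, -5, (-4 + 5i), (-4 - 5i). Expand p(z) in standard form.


The polynomial is p(z) = ∏_{α ∈ S} (z − α), where S = {6, 3, -5, (-4 + 5i), (-4 - 5i)}.
Expanding the product yields: p(z) = z^5 + 4·z^4 -18·z^3 -290·z^2 -387·z + 3690.
Note conjugate pairs combine to real quadratics: (z − (-4+5i))(z − (-4−5i)) = z² + 8z + 41.
The resulting polynomial has degree 5 and real coefficients as required.

p(z) = z^5 + 4·z^4 -18·z^3 -290·z^2 -387·z + 3690.
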